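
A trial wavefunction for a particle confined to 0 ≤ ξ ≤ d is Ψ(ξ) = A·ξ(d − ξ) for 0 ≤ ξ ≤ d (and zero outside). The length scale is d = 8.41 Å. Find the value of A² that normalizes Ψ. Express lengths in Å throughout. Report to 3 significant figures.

A^2 ≈ 0.000713 Å^(-5)

The normalization condition is ∫|Ψ|² dξ = 1 from 0 to d.
Expanding the polynomial and integrating term by term, ∫|Ψ|² dξ = A²·(d^5/30).
Setting this equal to 1 gives A² = 1/(d^5/30).
Substituting d = 8.41 gives A² = 0.0007131, so A = 0.02670.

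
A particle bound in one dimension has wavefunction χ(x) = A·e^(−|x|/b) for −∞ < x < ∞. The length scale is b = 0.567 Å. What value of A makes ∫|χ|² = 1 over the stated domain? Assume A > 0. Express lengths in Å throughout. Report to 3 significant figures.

A ≈ 1.33 Å^(-1/2)

The normalization condition is ∫|χ|² dx = 1 from −∞ to ∞.
The integral (without the A² prefactor) comes out to b.
Substituting b = 0.567 gives A² = 1.764, so A = 1.328.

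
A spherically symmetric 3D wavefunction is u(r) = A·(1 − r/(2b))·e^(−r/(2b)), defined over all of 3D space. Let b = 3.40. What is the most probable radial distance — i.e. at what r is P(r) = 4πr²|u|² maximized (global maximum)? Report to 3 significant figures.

Differentiate P(r) = 4πr²|u|² with respect to r and set to zero.
Solving yields r = b·(√(5) + 3).
With b = 3.40, the most probable radial distance is 17.80.

r ≈ 17.8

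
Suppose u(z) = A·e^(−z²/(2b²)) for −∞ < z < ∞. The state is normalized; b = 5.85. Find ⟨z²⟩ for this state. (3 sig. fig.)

⟨z^2⟩ ≈ 17.1

By definition ⟨z²⟩ = ∫ z^2 |u(z)|² dz.
The ratio of the moment integral to the normalization integral gives ⟨z²⟩ = b^2/2.
Putting b = 5.85 gives 17.11.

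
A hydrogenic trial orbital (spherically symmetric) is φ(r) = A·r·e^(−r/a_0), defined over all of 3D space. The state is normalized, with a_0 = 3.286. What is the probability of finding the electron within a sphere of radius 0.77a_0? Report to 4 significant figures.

Integrate the radial probability density 4πr²|φ|² over r ≤ 0.77a_0.
The full normalization integral is A²·[3·π·a_0^5] = 1, fixing A².
Let u = r/a_0; then A², 4π and the length scale all cancel, so P = ∫_{0}^{0.77} u^4·e^(-2·u) du ÷ ∫_{0}^{∞} u^4·e^(-2·u) du.
Using ∫ u^4·e^(-2·u) du = -(u^4/2 + u^3 + 3·u^2/2 + 3·u/2 + 3/4)·e^(-2·u), the numerator is ≈ 0.0153914 and the denominator is 3/4.
This evaluates to P = 0.020522.

P ≈ 0.02052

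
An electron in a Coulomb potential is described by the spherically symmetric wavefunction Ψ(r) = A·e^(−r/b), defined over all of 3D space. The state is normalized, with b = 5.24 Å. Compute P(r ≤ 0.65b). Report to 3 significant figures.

P ≈ 0.143

P = ∫ |Ψ|² 4πr² dr over r ≤ 0.65b.
Normalization gives A² = 1/(π·b^3).
Substituting u = r/b, A², 4π and the length scale all cancel in the ratio: P = ∫_{0}^{0.65} u^2·e^(-2·u) du / ∫_{0}^{∞} u^2·e^(-2·u) du.
With ∫ u^2·e^(-2·u) du = -(2·u^2 + 2·u + 1)·e^(-2·u)/4 + C, the region integral is 1/4 - 629·e^(-13/10)/800 and the full one is 1/4.
Taking the ratio yields P = 0.1429.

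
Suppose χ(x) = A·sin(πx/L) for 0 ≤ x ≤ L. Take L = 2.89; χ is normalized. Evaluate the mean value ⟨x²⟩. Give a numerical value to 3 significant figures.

The expectation value is the |χ|²-weighted average of x^2: ∫ x^2|χ|² dx.
With ∫₀^L sin²(nπx/L) dx = L/2, evaluating both integrals, ⟨x²⟩ = -L^2/(2·π^2) + L^2/3.
With L = 2.89, ⟨x^2⟩ = 2.361.

⟨x^2⟩ ≈ 2.36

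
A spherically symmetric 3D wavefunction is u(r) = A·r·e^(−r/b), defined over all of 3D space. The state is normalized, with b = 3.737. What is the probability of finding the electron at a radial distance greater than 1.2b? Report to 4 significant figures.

P ≈ 0.9041

With dV = 4πr²dr, the probability is ∫|u|² dV over r > 1.2b.
Normalization gives A² = 1/(3·π·b^5).
In terms of t = r/b (A², 4π and the length scale all cancel between numerator and denominator), P = [∫_{1.2}^{∞} t^4·e^(-2·t) dt] / [∫_{0}^{∞} t^4·e^(-2·t) dt].
Using ∫ t^4·e^(-2·t) dt = -(t^4/2 + t^3 + 3·t^2/2 + 3·t/2 + 3/4)·e^(-2·t), the numerator is ≈ 0.678099 and the denominator is 3/4.
Taking the ratio yields P = 0.90413.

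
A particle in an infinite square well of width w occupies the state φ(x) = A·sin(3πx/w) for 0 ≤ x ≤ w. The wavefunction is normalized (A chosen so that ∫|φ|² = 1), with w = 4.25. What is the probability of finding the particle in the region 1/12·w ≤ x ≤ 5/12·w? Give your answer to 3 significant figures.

P ≈ 0.333

P = ∫_{1/12·w}^{5/12·w} |φ(x)|² dx.
The normalization integral ∫|φ|²dx over the whole domain equals w/2·A², and A² cancels in the ratio.
Let u = x/w; then A² and the length scale cancel, so P = ∫_{1/12}^{5/12} sin(3·π·u)^2 du ÷ ∫_{0}^{1} sin(3·π·u)^2 du.
Using ∫ sin(3·π·u)^2 du = u/2 - sin(6·π·u)/(12·π), the numerator is 1/6 and the denominator is 1/2.
Taking the ratio, P = 1/3.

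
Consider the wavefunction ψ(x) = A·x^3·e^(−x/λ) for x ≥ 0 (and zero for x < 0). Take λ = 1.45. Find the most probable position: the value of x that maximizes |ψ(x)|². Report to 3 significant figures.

The maximum of |ψ(x)|² occurs where its derivative vanishes.
This gives x = 3·λ.
With λ = 1.45, the most probable position is 4.350.

x ≈ 4.35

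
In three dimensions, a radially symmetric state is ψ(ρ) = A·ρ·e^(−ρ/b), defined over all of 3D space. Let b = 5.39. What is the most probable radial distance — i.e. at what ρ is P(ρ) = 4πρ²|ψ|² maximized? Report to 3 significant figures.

Differentiate P(ρ) = 4πρ²|ψ|² with respect to ρ and set to zero.
Solving yields ρ = 2·b.
With b = 5.39, the most probable radial distance is 10.78.

ρ ≈ 10.8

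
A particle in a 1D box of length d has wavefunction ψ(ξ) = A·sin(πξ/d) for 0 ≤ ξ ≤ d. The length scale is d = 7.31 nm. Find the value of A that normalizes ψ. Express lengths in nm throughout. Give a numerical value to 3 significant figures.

A ≈ 0.523 nm^(-1/2)

Normalization requires ∫|ψ|² dξ = 1, integrated from 0 to d.
Carrying out the integral gives A² · d/2.
So A² = (d/2)^(−1).
Substituting d = 7.31 gives A² = 0.2736, so A = 0.5231.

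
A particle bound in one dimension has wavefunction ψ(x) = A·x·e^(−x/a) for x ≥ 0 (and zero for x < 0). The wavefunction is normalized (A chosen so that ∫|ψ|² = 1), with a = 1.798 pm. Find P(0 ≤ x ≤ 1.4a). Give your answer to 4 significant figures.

|ψ|² is the probability density, so P = ∫_{0}^{1.4a} |ψ|² dx.
The normalization integral ∫|ψ|²dx over the whole domain equals a^3/4·A², and A² cancels in the ratio.
In terms of u = x/a (A² and the length scale cancel between numerator and denominator), P = [∫_{0}^{1.4} u^2·e^(-2·u) du] / [∫_{0}^{∞} u^2·e^(-2·u) du].
With ∫ u^2·e^(-2·u) du = -(2·u^2 + 2·u + 1)·e^(-2·u)/4 + C, the region integral is 1/4 - 193·e^(-14/5)/100 and the full one is 1/4.
Evaluating gives P = 0.53055.

P ≈ 0.5305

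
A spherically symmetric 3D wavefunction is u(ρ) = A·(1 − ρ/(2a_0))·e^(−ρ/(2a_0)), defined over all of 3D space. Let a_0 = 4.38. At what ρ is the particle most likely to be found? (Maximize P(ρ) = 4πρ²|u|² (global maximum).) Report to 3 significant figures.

ρ ≈ 22.9

Differentiate P(ρ) = 4πρ²|u|² with respect to ρ and set to zero.
Solving yields ρ = a_0·(√(5) + 3).
With a_0 = 4.38, the most probable radial distance is 22.93.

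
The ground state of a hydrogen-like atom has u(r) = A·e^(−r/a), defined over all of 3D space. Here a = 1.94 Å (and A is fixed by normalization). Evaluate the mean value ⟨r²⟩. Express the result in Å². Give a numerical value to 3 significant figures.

The expectation value is the |u|²-weighted average of r^2: ∫ r^2|u|² 4πr² dr.
The ratio of the moment integral to the normalization integral gives ⟨r²⟩ = 3·a^2.
With a = 1.94, ⟨r^2⟩ = 11.29.

⟨r^2⟩ ≈ 11.3 Å^2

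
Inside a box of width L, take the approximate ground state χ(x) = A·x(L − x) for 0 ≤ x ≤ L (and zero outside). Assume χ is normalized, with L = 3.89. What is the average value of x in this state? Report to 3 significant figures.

⟨x⟩ = ∫ x |χ|² dx over the full domain.
Expanding the polynomial and integrating term by term, the ratio of the moment integral to the normalization integral gives ⟨x⟩ = L/2.
With L = 3.89, ⟨x⟩ = 1.945.

⟨x⟩ ≈ 1.95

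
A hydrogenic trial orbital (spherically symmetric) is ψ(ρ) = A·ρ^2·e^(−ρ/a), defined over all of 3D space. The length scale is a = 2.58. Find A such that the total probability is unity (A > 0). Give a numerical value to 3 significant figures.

A ≈ 0.00431

We need A² ∫|f|² 4πρ² dρ = 1, taking the integral from 0 to ∞.
Using ∫₀^∞ ρⁿ e^(−αρ) dρ = n!/αⁿ⁺¹, the integral (without the A² prefactor) comes out to 45·π·a^7/2.
So A² = (45·π·a^7/2)^(−1).
Plugging in a = 2.58 yields A = 0.004312.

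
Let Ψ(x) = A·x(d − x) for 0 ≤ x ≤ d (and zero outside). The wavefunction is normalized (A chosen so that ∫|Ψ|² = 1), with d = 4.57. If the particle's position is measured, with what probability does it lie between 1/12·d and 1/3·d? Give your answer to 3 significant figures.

P = ∫_{1/12·d}^{1/3·d} |Ψ(x)|² dx.
The normalization integral ∫|Ψ|²dx over the whole domain equals d^5/30·A², and A² cancels in the ratio.
Let u = x/d; then A² and the length scale cancel, so P = ∫_{1/12}^{1/3} u^2·(1 - u)^2 du ÷ ∫_{0}^{1} u^2·(1 - u)^2 du.
An antiderivative of u^2·(1 - u)^2 is u^3·(6·u^2 - 15·u + 10)/30; evaluating from 1/12 to 1/3 gives ≈ 0.0068263, while the full integral is 1/30.
Evaluating gives P = 0.2048.

P ≈ 0.205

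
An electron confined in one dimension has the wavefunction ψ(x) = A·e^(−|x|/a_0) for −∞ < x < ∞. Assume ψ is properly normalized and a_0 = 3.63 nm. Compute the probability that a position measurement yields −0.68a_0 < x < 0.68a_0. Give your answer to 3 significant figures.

P = ∫_{−0.68a_0}^{0.68a_0} |ψ(x)|² dx.
Since A² = 1/(a_0), this is the region integral divided by the full normalization integral.
By symmetry take twice the x ≥ 0 contribution in numerator and denominator; the 2's cancel. Let u = x/a_0; then A² and the length scale cancel, so P = ∫_{0}^{0.68} e^(-2·u) du ÷ ∫_{0}^{∞} e^(-2·u) du.
Using ∫ e^(-2·u) du = -e^(-2·u)/2, the numerator is 1/2 - e^(-34/25)/2 and the denominator is 1/2.
The result is P = 0.7433.

P ≈ 0.743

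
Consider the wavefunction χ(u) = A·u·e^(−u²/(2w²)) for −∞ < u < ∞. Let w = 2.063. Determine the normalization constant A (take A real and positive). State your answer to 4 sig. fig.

Require ∫ |χ|² du = 1 over the whole domain.
With ∫_{−∞}^{∞} u^(2m) e^(−αu²) du = (2m−1)!!·√π / (2^m α^(m+1/2)), the integral (without the A² prefactor) comes out to √(π)·w^3/2.
Setting this equal to 1 gives A² = 1/(√(π)·w^3/2).
With w = 2.063: A² = 0.12852 and A = 0.35849.

A ≈ 0.3585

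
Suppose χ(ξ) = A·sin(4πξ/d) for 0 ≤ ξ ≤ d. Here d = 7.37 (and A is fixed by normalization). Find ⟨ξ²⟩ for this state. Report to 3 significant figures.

⟨ξ^2⟩ ≈ 17.9

⟨ξ²⟩ = ∫ ξ^2 |χ|² dξ over the full domain.
With ∫₀^d sin²(nπξ/d) dξ = d/2, evaluating both integrals, ⟨ξ²⟩ = -d^2/(32·π^2) + d^2/3.
With d = 7.37, ⟨ξ^2⟩ = 17.93.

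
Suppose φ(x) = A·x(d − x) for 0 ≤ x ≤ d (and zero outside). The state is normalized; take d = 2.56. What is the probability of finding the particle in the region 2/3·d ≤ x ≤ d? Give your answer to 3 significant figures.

P = ∫_{2/3·d}^{d} |φ(x)|² dx.
The normalization integral ∫|φ|²dx over the whole domain equals d^5/30·A², and A² cancels in the ratio.
Substituting u = x/d, A² and the length scale cancel in the ratio: P = ∫_{2/3}^{1} u^2·(1 - u)^2 du / ∫_{0}^{1} u^2·(1 - u)^2 du.
With ∫ u^2·(1 - u)^2 du = u^3·(6·u^2 - 15·u + 10)/30 + C, the region integral is 17/2430 and the full one is 1/30.
The result is P = 17/81.

P ≈ 0.210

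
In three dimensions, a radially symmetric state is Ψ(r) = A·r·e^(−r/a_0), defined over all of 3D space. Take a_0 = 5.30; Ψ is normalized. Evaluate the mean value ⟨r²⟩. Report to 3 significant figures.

⟨r^2⟩ ≈ 211

⟨r²⟩ = ∫ r^2 |Ψ|² 4πr² dr over the full domain.
Since the A² factors cancel between numerator and denominator, ⟨r²⟩ = 15·a_0^2/2.
Putting a_0 = 5.30 gives 210.7.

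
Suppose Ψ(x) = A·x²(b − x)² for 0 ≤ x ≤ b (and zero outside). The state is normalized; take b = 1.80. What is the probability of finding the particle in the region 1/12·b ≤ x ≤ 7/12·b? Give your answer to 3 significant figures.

P ≈ 0.697

|Ψ|² is the probability density, so P = ∫_{1/12·b}^{7/12·b} |Ψ|² dx.
Since A² = 1/(b^9/630), this is the region integral divided by the full normalization integral.
In terms of u = x/b (A² and the length scale cancel between numerator and denominator), P = [∫_{1/12}^{7/12} u^4·(1 - u)^4 du] / [∫_{0}^{1} u^4·(1 - u)^4 du].
An antiderivative of u^4·(1 - u)^4 is u^5·(70·u^4 - 315·u^3 + 540·u^2 - 420·u + 126)/630; evaluating from 1/12 to 7/12 gives ≈ 0.0011068, while the full integral is 1/630.
Evaluating gives P = 0.6973.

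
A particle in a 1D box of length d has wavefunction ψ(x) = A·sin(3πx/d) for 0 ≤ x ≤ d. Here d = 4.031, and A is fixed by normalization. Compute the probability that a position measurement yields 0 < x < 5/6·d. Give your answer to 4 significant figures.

P = ∫_{0}^{5/6·d} |ψ(x)|² dx.
The normalization integral ∫|ψ|²dx over the whole domain equals d/2·A², and A² cancels in the ratio.
Let u = x/d; then A² and the length scale cancel, so P = ∫_{0}^{5/6} sin(3·π·u)^2 du ÷ ∫_{0}^{1} sin(3·π·u)^2 du.
Using ∫ sin(3·π·u)^2 du = u/2 - sin(6·π·u)/(12·π), the numerator is 5/12 and the denominator is 1/2.
The result is P = 5/6.

P ≈ 0.8333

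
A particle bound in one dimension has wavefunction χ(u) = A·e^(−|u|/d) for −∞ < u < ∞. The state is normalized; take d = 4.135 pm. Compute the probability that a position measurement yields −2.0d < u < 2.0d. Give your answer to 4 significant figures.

The probability is P = ∫ |χ|² du over [−2.0d, 2.0d].
The normalization integral ∫|χ|²du over the whole domain equals d·A², and A² cancels in the ratio.
By symmetry take twice the u ≥ 0 contribution in numerator and denominator; the 2's cancel. Substituting t = u/d, A² and the length scale cancel in the ratio: P = ∫_{0}^{2.0} e^(-2·t) dt / ∫_{0}^{∞} e^(-2·t) dt.
An antiderivative of e^(-2·t) is -e^(-2·t)/2; evaluating from 0 to 2.0 gives 1/2 - e^(-4)/2, while the full integral is 1/2.
The result is P = 0.98168.

P ≈ 0.9817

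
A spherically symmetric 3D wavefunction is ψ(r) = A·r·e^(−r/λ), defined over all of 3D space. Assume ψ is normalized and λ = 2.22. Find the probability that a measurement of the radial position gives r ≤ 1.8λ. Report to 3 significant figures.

P ≈ 0.294

With dV = 4πr²dr, the probability is ∫|ψ|² dV over r ≤ 1.8λ.
Normalization gives A² = 1/(3·π·λ^5).
In terms of u = r/λ (A², 4π and the length scale all cancel between numerator and denominator), P = [∫_{0}^{1.8} u^4·e^(-2·u) du] / [∫_{0}^{∞} u^4·e^(-2·u) du].
An antiderivative of u^4·e^(-2·u) is -(u^4/2 + u^3 + 3·u^2/2 + 3·u/2 + 3/4)·e^(-2·u); evaluating from 0 to 1.8 gives ≈ 0.22017, while the full integral is 3/4.
The region integral divided by the full integral gives P = 0.2936.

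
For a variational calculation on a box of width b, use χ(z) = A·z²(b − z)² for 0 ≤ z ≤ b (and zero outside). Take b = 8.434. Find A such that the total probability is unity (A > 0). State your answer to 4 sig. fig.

Normalization requires ∫|χ|² dz = 1, integrated from 0 to b.
The integral (without the A² prefactor) comes out to b^9/630.
Hence A² = 1/[b^9/630].
Substituting b = 8.434 gives A² = 0.0000029177, so A = 0.0017081.

A ≈ 0.001708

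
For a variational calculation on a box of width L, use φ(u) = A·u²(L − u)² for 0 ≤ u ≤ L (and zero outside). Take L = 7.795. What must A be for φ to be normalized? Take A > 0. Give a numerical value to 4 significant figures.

The normalization condition is ∫|φ|² du = 1 from 0 to L.
Carrying out the integral gives A² · L^9/630.
Substituting L = 7.795 gives A² = 0.0000059292, so A = 0.0024350.

A ≈ 0.002435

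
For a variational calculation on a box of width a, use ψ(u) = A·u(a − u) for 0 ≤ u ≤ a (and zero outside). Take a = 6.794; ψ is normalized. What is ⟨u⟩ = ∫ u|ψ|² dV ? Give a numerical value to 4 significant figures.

⟨u⟩ ≈ 3.397

The expectation value is the |ψ|²-weighted average of u: ∫ u|ψ|² du.
Expanding the polynomial and integrating term by term, the ratio of the moment integral to the normalization integral gives ⟨u⟩ = a/2.
With a = 6.794, ⟨u⟩ = 3.3970.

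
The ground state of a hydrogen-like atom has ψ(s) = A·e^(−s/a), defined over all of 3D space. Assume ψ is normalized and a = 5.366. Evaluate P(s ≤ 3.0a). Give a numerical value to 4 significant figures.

With dV = 4πs²ds, the probability is ∫|ψ|² dV over s ≤ 3.0a.
Normalization gives A² = 1/(π·a^3).
Let u = s/a; then A², 4π and the length scale all cancel, so P = ∫_{0}^{3.0} u^2·e^(-2·u) du ÷ ∫_{0}^{∞} u^2·e^(-2·u) du.
An antiderivative of u^2·e^(-2·u) is -(2·u^2 + 2·u + 1)·e^(-2·u)/4; evaluating from 0 to 3.0 gives 1/4 - 25·e^(-6)/4, while the full integral is 1/4.
The region integral divided by the full integral gives P = 0.93803.

P ≈ 0.9380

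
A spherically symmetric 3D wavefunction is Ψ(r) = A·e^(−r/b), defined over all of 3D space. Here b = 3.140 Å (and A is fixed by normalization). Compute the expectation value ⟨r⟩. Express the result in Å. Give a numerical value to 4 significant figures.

⟨r⟩ ≈ 4.710 Å

⟨r⟩ = ∫ r |Ψ|² 4πr² dr over the full domain.
The ratio of the moment integral to the normalization integral gives ⟨r⟩ = 3·b/2.
With b = 3.140, ⟨r⟩ = 4.7100.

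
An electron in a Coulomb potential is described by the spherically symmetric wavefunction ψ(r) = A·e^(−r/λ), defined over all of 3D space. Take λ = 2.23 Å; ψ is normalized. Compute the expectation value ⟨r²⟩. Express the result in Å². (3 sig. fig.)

⟨r^2⟩ ≈ 14.9 Å^2

⟨r²⟩ = ∫ r^2 |ψ|² 4πr² dr over the full domain.
The ratio of the moment integral to the normalization integral gives ⟨r²⟩ = 3·λ^2.
With λ = 2.23, ⟨r^2⟩ = 14.92.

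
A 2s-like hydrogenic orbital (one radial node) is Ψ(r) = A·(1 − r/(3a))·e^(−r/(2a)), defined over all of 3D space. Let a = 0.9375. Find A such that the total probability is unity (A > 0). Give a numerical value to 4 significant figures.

A ≈ 0.3806

Normalization requires ∫|Ψ|² 4πr² dr = 1, integrated from 0 to ∞.
(Spherical symmetry: dV = 4πr² dr.)
Using ∫₀^∞ rⁿ e^(−αr) dr = n!/αⁿ⁺¹, with Ψ = A·(1 − r/(3a))·e^(−r/(2a)), the integral evaluates to A²·[8·π·a^3/3].
Setting this equal to 1 gives A² = 1/(8·π·a^3/3).
With a = 0.9375: A² = 0.14487 and A = 0.38061.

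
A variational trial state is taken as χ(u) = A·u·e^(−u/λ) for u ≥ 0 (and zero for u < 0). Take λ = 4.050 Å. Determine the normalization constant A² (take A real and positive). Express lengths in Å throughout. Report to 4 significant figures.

A^2 ≈ 0.06021 Å^(-3)

The normalization condition is ∫|χ|² du = 1 from 0 to ∞.
Carrying out the integral gives A² · λ^3/4.
Hence A² = 1/[λ^3/4].
Plugging in λ = 4.050 yields A = 0.24538.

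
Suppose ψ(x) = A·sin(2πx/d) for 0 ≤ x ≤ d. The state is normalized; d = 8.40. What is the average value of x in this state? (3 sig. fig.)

⟨x⟩ ≈ 4.20

The expectation value is the |ψ|²-weighted average of x: ∫ x|ψ|² dx.
The ratio of the moment integral to the normalization integral gives ⟨x⟩ = d/2.
Putting d = 8.40 gives 4.200.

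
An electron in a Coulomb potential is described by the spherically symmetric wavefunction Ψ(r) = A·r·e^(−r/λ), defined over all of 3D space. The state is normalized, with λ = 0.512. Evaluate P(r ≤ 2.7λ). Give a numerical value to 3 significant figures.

P ≈ 0.627

Integrate the radial probability density 4πr²|Ψ|² over r ≤ 2.7λ.
Normalization gives A² = 1/(3·π·λ^5).
In terms of u = r/λ (A², 4π and the length scale all cancel between numerator and denominator), P = [∫_{0}^{2.7} u^4·e^(-2·u) du] / [∫_{0}^{∞} u^4·e^(-2·u) du].
With ∫ u^4·e^(-2·u) du = -(u^4/2 + u^3 + 3·u^2/2 + 3·u/2 + 3/4)·e^(-2·u) + C, the region integral is ≈ 0.47002 and the full one is 3/4.
The region integral divided by the full integral gives P = 0.6267.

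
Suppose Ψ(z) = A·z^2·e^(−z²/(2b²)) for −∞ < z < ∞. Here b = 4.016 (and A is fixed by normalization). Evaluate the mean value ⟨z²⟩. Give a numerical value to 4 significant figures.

⟨z^2⟩ ≈ 40.32

⟨z²⟩ = ∫ z^2 |Ψ|² dz over the full domain.
Differentiating ∫e^(−αz²) dz = √(π/α) under α to get the higher moments, evaluating both integrals, ⟨z²⟩ = 5·b^2/2.
With b = 4.016, ⟨z^2⟩ = 40.321.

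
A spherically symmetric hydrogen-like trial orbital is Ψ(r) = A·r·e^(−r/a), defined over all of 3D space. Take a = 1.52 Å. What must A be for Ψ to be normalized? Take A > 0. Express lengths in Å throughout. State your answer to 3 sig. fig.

Normalization requires ∫|Ψ|² 4πr² dr = 1, integrated from 0 to ∞.
The angular integral contributes 4π, leaving ∫₀^∞ r²|Ψ|² dr.
Recall ∫₀^∞ r^m e^(−r/β) dr = m!·β^(m+1), with Ψ = A·r·e^(−r/a), the integral evaluates to A²·[3·π·a^5].
Hence A² = 1/[3·π·a^5].
Plugging in a = 1.52 yields A = 0.1144.

A ≈ 0.114 Å^(-5/2)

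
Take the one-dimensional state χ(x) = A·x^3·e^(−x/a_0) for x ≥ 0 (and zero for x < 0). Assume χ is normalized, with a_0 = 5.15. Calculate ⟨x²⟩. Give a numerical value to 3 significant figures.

The expectation value is the |χ|²-weighted average of x^2: ∫ x^2|χ|² dx.
The ratio of the moment integral to the normalization integral gives ⟨x²⟩ = 14·a_0^2.
Putting a_0 = 5.15 gives 371.3.

⟨x^2⟩ ≈ 371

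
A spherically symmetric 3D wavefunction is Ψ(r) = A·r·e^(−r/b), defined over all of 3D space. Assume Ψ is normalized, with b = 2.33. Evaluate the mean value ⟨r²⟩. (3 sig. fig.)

By definition ⟨r²⟩ = ∫ r^2 |Ψ(r)|² 4πr² dr.
With ∫₀^∞ r^6 e^(−αr) dr = 6!/α^7, the ratio of the moment integral to the normalization integral gives ⟨r²⟩ = 15·b^2/2.
Putting b = 2.33 gives 40.72.

⟨r^2⟩ ≈ 40.7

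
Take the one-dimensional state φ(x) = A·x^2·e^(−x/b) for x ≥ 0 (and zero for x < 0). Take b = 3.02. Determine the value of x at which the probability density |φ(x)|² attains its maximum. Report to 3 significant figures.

Differentiate |φ(x)|² with respect to x and set to zero.
This gives x = 2·b.
With b = 3.02, the most probable position is 6.040.

x ≈ 6.04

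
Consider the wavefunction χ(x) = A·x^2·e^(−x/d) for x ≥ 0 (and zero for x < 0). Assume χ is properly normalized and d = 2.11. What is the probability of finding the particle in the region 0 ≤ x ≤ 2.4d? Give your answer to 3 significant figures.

P = ∫_{0}^{2.4d} |χ(x)|² dx.
With A² fixed by ∫|χ|² = 1, i.e. A² = (3·d^5/4)^(−1), substitute and integrate.
Substituting u = x/d, A² and the length scale cancel in the ratio: P = ∫_{0}^{2.4} u^4·e^(-2·u) du / ∫_{0}^{∞} u^4·e^(-2·u) du.
With ∫ u^4·e^(-2·u) du = -(u^4/2 + u^3 + 3·u^2/2 + 3·u/2 + 3/4)·e^(-2·u) + C, the region integral is ≈ 0.39281 and the full one is 3/4.
Evaluating gives P = 0.5237.

P ≈ 0.524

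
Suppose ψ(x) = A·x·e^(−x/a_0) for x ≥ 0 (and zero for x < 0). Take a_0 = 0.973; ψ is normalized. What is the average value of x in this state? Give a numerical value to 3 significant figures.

⟨x⟩ ≈ 1.46

By definition ⟨x⟩ = ∫ x |ψ(x)|² dx.
Recall ∫₀^∞ x^m e^(−x/β) dx = m!·β^(m+1), since the A² factors cancel between numerator and denominator, ⟨x⟩ = 3·a_0/2.
Putting a_0 = 0.973 gives 1.460.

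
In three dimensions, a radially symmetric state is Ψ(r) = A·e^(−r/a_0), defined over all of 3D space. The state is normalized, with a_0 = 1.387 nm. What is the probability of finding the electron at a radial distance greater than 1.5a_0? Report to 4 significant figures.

P ≈ 0.4232

With dV = 4πr²dr, the probability is ∫|Ψ|² dV over r > 1.5a_0.
The full normalization integral is A²·[π·a_0^3] = 1, fixing A².
Substituting u = r/a_0, A², 4π and the length scale all cancel in the ratio: P = ∫_{1.5}^{∞} u^2·e^(-2·u) du / ∫_{0}^{∞} u^2·e^(-2·u) du.
Using ∫ u^2·e^(-2·u) du = -(2·u^2 + 2·u + 1)·e^(-2·u)/4, the numerator is 17·e^(-3)/8 and the denominator is 1/4.
The region integral divided by the full integral gives P = 0.42319.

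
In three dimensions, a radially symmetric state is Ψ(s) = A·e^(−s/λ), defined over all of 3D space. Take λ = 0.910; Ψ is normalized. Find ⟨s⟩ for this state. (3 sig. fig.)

⟨s⟩ ≈ 1.37

By definition ⟨s⟩ = ∫ s |Ψ(s)|² 4πs² ds.
The ratio of the moment integral to the normalization integral gives ⟨s⟩ = 3·λ/2.
Putting λ = 0.910 gives 1.365.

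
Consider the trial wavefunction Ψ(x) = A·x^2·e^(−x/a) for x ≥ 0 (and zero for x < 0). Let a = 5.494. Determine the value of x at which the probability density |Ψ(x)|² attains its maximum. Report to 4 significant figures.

x ≈ 10.99

The maximum of |Ψ(x)|² occurs where its derivative vanishes.
Solving yields x = 2·a.
With a = 5.494, the most probable position is 10.988.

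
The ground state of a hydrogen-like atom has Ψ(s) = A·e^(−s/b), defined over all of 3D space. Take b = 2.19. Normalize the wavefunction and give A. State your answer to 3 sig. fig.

A ≈ 0.174

We need A² ∫|f|² 4πs² ds = 1, taking the integral from 0 to ∞.
In 3D with spherical symmetry the volume element is 4πs² ds.
Recall ∫₀^∞ s^m e^(−s/β) ds = m!·β^(m+1), with Ψ = A·e^(−s/b), the integral evaluates to A²·[π·b^3].
Hence A² = 1/[π·b^3].
Plugging in b = 2.19 yields A = 0.1741.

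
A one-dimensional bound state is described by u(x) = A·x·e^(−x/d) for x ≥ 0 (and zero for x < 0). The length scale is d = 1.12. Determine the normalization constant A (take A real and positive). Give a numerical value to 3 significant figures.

A ≈ 1.69

Require ∫ |u|² dx = 1 over the whole domain.
With u = A·x·e^(−x/d), the integral evaluates to A²·[d^3/4].
Hence A² = 1/[d^3/4].
Plugging in d = 1.12 yields A = 1.687.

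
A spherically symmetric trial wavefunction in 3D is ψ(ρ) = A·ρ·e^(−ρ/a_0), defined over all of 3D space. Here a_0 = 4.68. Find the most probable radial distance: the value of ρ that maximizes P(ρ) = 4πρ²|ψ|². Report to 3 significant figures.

Set d/dρ [P(ρ) = 4πρ²|ψ|²] = 0 and solve for ρ > 0.
Solving yields ρ = 2·a_0.
With a_0 = 4.68, the most probable radial distance is 9.360.

ρ ≈ 9.36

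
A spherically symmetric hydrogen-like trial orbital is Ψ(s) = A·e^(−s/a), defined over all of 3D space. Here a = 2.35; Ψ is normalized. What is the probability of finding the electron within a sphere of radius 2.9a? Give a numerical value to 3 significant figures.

With dV = 4πs²ds, the probability is ∫|Ψ|² dV over s ≤ 2.9a.
A² is fixed by ∫₀^∞ 4πs²|Ψ|² ds = 1, i.e. A² = (π·a^3)^(−1).
Substituting u = s/a, A², 4π and the length scale all cancel in the ratio: P = ∫_{0}^{2.9} u^2·e^(-2·u) du / ∫_{0}^{∞} u^2·e^(-2·u) du.
An antiderivative of u^2·e^(-2·u) is -(2·u^2 + 2·u + 1)·e^(-2·u)/4; evaluating from 0 to 2.9 gives 1/4 - 1181·e^(-29/5)/200, while the full integral is 1/4.
The region integral divided by the full integral gives P = 0.9285.

P ≈ 0.928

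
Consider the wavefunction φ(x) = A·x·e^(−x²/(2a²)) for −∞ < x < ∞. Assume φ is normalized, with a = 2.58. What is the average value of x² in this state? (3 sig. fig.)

⟨x^2⟩ ≈ 9.98

The expectation value is the |φ|²-weighted average of x^2: ∫ x^2|φ|² dx.
With ∫_{−∞}^{∞} x^(2m) e^(−αx²) dx = (2m−1)!!·√π / (2^m α^(m+1/2)), evaluating both integrals, ⟨x²⟩ = 3·a^2/2.
With a = 2.58, ⟨x^2⟩ = 9.985.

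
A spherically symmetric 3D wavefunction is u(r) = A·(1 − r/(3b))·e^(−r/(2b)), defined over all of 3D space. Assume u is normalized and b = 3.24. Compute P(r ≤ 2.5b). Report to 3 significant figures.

P ≈ 0.349

Integrate the radial probability density 4πr²|u|² over r ≤ 2.5b.
A² is fixed by ∫₀^∞ 4πr²|u|² dr = 1, i.e. A² = (8·π·b^3/3)^(−1).
Substituting t = r/b, A², 4π and the length scale all cancel in the ratio: P = ∫_{0}^{2.5} t^2·(1 - t/3)^2·e^(-t) dt / ∫_{0}^{∞} t^2·(1 - t/3)^2·e^(-t) dt.
Using ∫ t^2·(1 - t/3)^2·e^(-t) dt = (-t^4 + 2·t^3 - 3·t^2 - 6·t - 6)·e^(-t)/9, the numerator is 2/3 - 761·e^(-5/2)/144 and the denominator is 2/3.
The region integral divided by the full integral gives P = 0.3493.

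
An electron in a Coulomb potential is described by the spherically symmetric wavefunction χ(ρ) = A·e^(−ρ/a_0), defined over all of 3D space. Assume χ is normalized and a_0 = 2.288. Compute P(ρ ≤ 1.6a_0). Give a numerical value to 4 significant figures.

P ≈ 0.6201

P = ∫ |χ|² 4πρ² dρ over ρ ≤ 1.6a_0.
A² is fixed by ∫₀^∞ 4πρ²|χ|² dρ = 1, i.e. A² = (π·a_0^3)^(−1).
Substituting u = ρ/a_0, A², 4π and the length scale all cancel in the ratio: P = ∫_{0}^{1.6} u^2·e^(-2·u) du / ∫_{0}^{∞} u^2·e^(-2·u) du.
With ∫ u^2·e^(-2·u) du = -(2·u^2 + 2·u + 1)·e^(-2·u)/4 + C, the region integral is 1/4 - 233·e^(-16/5)/100 and the full one is 1/4.
The region integral divided by the full integral gives P = 0.62010.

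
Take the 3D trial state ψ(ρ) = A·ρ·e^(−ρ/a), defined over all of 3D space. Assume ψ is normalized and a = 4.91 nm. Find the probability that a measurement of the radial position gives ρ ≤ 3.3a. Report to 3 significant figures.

Integrate the radial probability density 4πρ²|ψ|² over ρ ≤ 3.3a.
The full normalization integral is A²·[3·π·a^5] = 1, fixing A².
Substituting u = ρ/a, A², 4π and the length scale all cancel in the ratio: P = ∫_{0}^{3.3} u^4·e^(-2·u) du / ∫_{0}^{∞} u^4·e^(-2·u) du.
An antiderivative of u^4·e^(-2·u) is -(u^4/2 + u^3 + 3·u^2/2 + 3·u/2 + 3/4)·e^(-2·u); evaluating from 0 to 3.3 gives ≈ 0.59047, while the full integral is 3/4.
Taking the ratio yields P = 0.7873.

P ≈ 0.787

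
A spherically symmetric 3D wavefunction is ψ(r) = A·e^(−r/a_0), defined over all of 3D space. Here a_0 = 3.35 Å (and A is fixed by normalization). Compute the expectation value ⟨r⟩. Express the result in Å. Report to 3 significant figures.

⟨r⟩ ≈ 5.03 Å

The expectation value is the |ψ|²-weighted average of r: ∫ r|ψ|² 4πr² dr.
Evaluating both integrals, ⟨r⟩ = 3·a_0/2.
With a_0 = 3.35, ⟨r⟩ = 5.025.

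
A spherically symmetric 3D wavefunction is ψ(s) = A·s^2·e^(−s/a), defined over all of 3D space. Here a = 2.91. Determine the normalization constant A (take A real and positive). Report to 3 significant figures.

A ≈ 0.00283

Normalization requires ∫|ψ|² 4πs² ds = 1, integrated from 0 to ∞.
The angular integral contributes 4π, leaving ∫₀^∞ s²|ψ|² ds.
The integral (without the A² prefactor) comes out to 45·π·a^7/2.
Hence A² = 1/[45·π·a^7/2].
Plugging in a = 2.91 yields A = 0.002829.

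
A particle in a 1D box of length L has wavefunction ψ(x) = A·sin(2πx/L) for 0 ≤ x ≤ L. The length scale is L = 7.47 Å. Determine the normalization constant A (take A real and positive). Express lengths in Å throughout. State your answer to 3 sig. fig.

A ≈ 0.517 Å^(-1/2)

Normalization requires ∫|ψ|² dx = 1, integrated from 0 to L.
With ∫₀^L sin²(nπx/L) dx = L/2, ∫|ψ|² dx = A²·(L/2).
So A² = (L/2)^(−1).
With L = 7.47: A² = 0.2677 and A = 0.5174.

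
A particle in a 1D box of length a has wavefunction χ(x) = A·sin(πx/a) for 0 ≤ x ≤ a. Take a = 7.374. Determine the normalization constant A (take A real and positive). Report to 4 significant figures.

A ≈ 0.5208

We need A² ∫|f|² dx = 1, taking the integral from 0 to a.
Carrying out the integral gives A² · a/2.
So A² = (a/2)^(−1).
With a = 7.374: A² = 0.27122 and A = 0.52079.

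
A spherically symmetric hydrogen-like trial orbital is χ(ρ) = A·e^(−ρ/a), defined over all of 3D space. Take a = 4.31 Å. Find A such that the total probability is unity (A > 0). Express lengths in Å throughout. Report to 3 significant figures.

The normalization condition is ∫|χ|² 4πρ² dρ = 1 from 0 to ∞.
In 3D with spherical symmetry the volume element is 4πρ² dρ.
Using ∫₀^∞ ρⁿ e^(−αρ) dρ = n!/αⁿ⁺¹, carrying out the integral gives A² · π·a^3.
Setting this equal to 1 gives A² = 1/(π·a^3).
Plugging in a = 4.31 yields A = 0.06305.

A ≈ 0.0631 Å^(-3/2)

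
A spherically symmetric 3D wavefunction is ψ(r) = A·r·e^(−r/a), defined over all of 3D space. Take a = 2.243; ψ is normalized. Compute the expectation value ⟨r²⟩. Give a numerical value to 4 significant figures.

⟨r²⟩ = ∫ r^2 |ψ|² 4πr² dr over the full domain.
Since the A² factors cancel between numerator and denominator, ⟨r²⟩ = 15·a^2/2.
Putting a = 2.243 gives 37.733.

⟨r^2⟩ ≈ 37.73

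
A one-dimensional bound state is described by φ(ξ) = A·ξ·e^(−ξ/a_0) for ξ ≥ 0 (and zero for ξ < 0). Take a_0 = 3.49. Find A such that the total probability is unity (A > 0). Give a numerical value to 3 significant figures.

We need A² ∫|f|² dξ = 1, taking the integral from 0 to ∞.
∫|φ|² dξ = A²·(a_0^3/4).
Setting this equal to 1 gives A² = 1/(a_0^3/4).
Substituting a_0 = 3.49 gives A² = 0.09410, so A = 0.3068.

A ≈ 0.307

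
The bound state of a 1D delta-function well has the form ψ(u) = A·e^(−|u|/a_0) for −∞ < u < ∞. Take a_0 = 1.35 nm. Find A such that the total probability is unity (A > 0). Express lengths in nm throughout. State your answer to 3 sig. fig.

The normalization condition is ∫|ψ|² du = 1 from −∞ to ∞.
Using ∫₀^∞ uⁿ e^(−αu) du = n!/αⁿ⁺¹, the integral (without the A² prefactor) comes out to a_0.
So A² = (a_0)^(−1).
Substituting a_0 = 1.35 gives A² = 0.7407, so A = 0.8607.

A ≈ 0.861 nm^(-1/2)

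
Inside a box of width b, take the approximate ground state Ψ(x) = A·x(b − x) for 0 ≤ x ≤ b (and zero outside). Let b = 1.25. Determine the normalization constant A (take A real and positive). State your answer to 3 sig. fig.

Require ∫ |Ψ|² dx = 1 over the whole domain.
Expanding the polynomial and integrating term by term, ∫|Ψ|² dx = A²·(b^5/30).
Plugging in b = 1.25 yields A = 3.135.

A ≈ 3.14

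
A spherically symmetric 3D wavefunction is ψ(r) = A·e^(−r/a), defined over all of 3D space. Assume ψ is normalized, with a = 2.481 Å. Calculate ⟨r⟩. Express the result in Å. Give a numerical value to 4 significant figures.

⟨r⟩ ≈ 3.722 Å

By definition ⟨r⟩ = ∫ r |ψ(r)|² 4πr² dr.
Recall ∫₀^∞ r^m e^(−r/β) dr = m!·β^(m+1), evaluating both integrals, ⟨r⟩ = 3·a/2.
With a = 2.481, ⟨r⟩ = 3.7215.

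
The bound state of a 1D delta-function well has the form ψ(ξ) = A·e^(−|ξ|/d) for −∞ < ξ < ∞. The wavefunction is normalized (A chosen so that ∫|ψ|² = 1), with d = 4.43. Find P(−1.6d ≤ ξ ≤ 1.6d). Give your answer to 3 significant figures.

The probability is P = ∫ |ψ|² dξ over [−1.6d, 1.6d].
The normalization integral ∫|ψ|²dξ over the whole domain equals d·A², and A² cancels in the ratio.
Both integrals are even about ξ = 0, so only the ξ ≥ 0 halves are needed (the factors of 2 cancel). Substituting u = ξ/d, A² and the length scale cancel in the ratio: P = ∫_{0}^{1.6} e^(-2·u) du / ∫_{0}^{∞} e^(-2·u) du.
With ∫ e^(-2·u) du = -e^(-2·u)/2 + C, the region integral is 1/2 - e^(-16/5)/2 and the full one is 1/2.
The result is P = 0.9592.

P ≈ 0.959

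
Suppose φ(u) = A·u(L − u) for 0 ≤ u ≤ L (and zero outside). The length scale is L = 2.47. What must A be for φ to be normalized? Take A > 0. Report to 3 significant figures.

A ≈ 0.571

Normalization requires ∫|φ|² du = 1, integrated from 0 to L.
Expanding the polynomial and integrating term by term, carrying out the integral gives A² · L^5/30.
Setting this equal to 1 gives A² = 1/(L^5/30).
Plugging in L = 2.47 yields A = 0.5712.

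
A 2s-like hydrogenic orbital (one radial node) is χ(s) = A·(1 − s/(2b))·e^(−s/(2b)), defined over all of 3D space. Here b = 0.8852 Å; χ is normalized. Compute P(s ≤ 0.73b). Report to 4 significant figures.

Integrate the radial probability density 4πs²|χ|² over s ≤ 0.73b.
A² is fixed by ∫₀^∞ 4πs²|χ|² ds = 1, i.e. A² = (8·π·b^3)^(−1).
Let u = s/b; then A², 4π and the length scale all cancel, so P = ∫_{0}^{0.73} u^2·(1 - u/2)^2·e^(-u) du ÷ ∫_{0}^{∞} u^2·(1 - u/2)^2·e^(-u) du.
With ∫ u^2·(1 - u/2)^2·e^(-u) du = -(u^4/4 + u^2 + 2·u + 2)·e^(-u) + C, the region integral is ≈ 0.0415722 and the full one is 2.
Taking the ratio yields P = 0.020786.

P ≈ 0.02079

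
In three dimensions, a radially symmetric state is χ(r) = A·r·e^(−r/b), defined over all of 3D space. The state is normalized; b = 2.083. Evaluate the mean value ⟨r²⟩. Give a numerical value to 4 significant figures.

⟨r^2⟩ ≈ 32.54

The expectation value is the |χ|²-weighted average of r^2: ∫ r^2|χ|² 4πr² dr.
With ∫₀^∞ r^6 e^(−αr) dr = 6!/α^7, evaluating both integrals, ⟨r²⟩ = 15·b^2/2.
Putting b = 2.083 gives 32.542.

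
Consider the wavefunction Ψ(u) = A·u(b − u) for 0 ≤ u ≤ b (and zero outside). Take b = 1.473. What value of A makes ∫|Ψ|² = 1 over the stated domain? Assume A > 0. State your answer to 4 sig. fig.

Normalization requires ∫|Ψ|² du = 1, integrated from 0 to b.
Expanding the polynomial and integrating term by term, the integral (without the A² prefactor) comes out to b^5/30.
So A² = (b^5/30)^(−1).
Substituting b = 1.473 gives A² = 4.3262, so A = 2.0800.

A ≈ 2.080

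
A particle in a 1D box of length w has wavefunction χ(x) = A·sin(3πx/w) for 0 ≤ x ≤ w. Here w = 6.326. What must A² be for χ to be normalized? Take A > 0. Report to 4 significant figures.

Normalization requires ∫|χ|² dx = 1, integrated from 0 to w.
∫|χ|² dx = A²·(w/2).
Setting this equal to 1 gives A² = 1/(w/2).
Substituting w = 6.326 gives A² = 0.31616, so A = 0.56228.

A^2 ≈ 0.3162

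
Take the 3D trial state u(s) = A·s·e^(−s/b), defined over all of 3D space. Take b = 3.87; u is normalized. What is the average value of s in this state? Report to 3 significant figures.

⟨s⟩ ≈ 9.68

⟨s⟩ = ∫ s |u|² 4πs² ds over the full domain.
Evaluating both integrals, ⟨s⟩ = 5·b/2.
With b = 3.87, ⟨s⟩ = 9.675.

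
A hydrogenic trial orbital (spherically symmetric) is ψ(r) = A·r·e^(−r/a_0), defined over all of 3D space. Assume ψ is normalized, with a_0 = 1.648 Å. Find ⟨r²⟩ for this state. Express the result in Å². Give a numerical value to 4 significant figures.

By definition ⟨r²⟩ = ∫ r^2 |ψ(r)|² 4πr² dr.
Recall ∫₀^∞ r^m e^(−r/β) dr = m!·β^(m+1), since the A² factors cancel between numerator and denominator, ⟨r²⟩ = 15·a_0^2/2.
Putting a_0 = 1.648 gives 20.369.

⟨r^2⟩ ≈ 20.37 Å^2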